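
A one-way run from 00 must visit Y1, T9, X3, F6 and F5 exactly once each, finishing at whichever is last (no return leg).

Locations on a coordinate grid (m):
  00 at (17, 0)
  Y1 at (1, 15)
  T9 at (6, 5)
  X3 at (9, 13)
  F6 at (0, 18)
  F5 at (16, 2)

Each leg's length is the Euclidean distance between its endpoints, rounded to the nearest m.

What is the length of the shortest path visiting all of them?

32 m — the minimum one-way total.

There are 5! = 120 possible orderings.
00 → Y1 → T9 → X3 → F6 → F5: 22+11+9+10+23 = 75
00 → Y1 → T9 → X3 → F5 → F6: 22+11+9+13+23 = 78
00 → Y1 → T9 → F6 → X3 → F5: 22+11+14+10+13 = 70
00 → Y1 → T9 → F6 → F5 → X3: 22+11+14+23+13 = 83
00 → Y1 → T9 → F5 → X3 → F6: 22+11+10+13+10 = 66
00 → Y1 → T9 → F5 → F6 → X3: 22+11+10+23+10 = 76
00 → Y1 → X3 → T9 → F6 → F5: 22+8+9+14+23 = 76
00 → Y1 → X3 → T9 → F5 → F6: 22+8+9+10+23 = 72
00 → Y1 → X3 → F6 → T9 → F5: 22+8+10+14+10 = 64
00 → Y1 → X3 → F6 → F5 → T9: 22+8+10+23+10 = 73
00 → Y1 → X3 → F5 → T9 → F6: 22+8+13+10+14 = 67
00 → Y1 → X3 → F5 → F6 → T9: 22+8+13+23+14 = 80
00 → Y1 → F6 → T9 → X3 → F5: 22+3+14+9+13 = 61
00 → Y1 → F6 → T9 → F5 → X3: 22+3+14+10+13 = 62
… (106 more)
00 → F5 → T9 → X3 → Y1 → F6: 2+10+9+8+3 = 32  ← best
The minimum is 32.
One shortest path: 00 → F5 → T9 → X3 → Y1 → F6.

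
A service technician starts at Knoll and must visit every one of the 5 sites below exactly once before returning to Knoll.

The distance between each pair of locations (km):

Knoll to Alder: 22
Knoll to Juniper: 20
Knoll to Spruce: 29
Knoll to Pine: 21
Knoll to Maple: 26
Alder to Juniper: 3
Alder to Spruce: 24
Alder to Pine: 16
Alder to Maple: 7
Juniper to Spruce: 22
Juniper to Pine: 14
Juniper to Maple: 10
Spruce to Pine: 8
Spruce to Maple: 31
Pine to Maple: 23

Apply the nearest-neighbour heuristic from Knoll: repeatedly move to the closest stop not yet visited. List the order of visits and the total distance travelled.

Knoll → [Juniper:20 / Pine:21 / Alder:22 / Maple:26 / Spruce:29] → Juniper (20)
Juniper → [Alder:3 / Maple:10 / Pine:14 / Spruce:22] → Alder (3)
Alder → [Maple:7 / Pine:16 / Spruce:24] → Maple (7)
Maple → [Pine:23 / Spruce:31] → Pine (23)
Pine → [Spruce:8] → Spruce (8)
Return Spruce→Knoll: 29.
Total = 20 + 3 + 7 + 23 + 8 + 29 = 90.

Total distance 90 km via the nearest-neighbour route Knoll → Juniper → Alder → Maple → Pine → Spruce → Knoll.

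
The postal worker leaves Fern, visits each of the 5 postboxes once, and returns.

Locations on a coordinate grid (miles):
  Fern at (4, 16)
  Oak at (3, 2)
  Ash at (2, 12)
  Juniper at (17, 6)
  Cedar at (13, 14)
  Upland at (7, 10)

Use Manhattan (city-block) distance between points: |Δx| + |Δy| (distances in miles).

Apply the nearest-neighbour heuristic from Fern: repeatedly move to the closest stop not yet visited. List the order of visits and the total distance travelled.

At Fern the remaining stops are Ash 6, Upland 9, Cedar 11, Oak 15, Juniper 23; go to Ash.
At Ash the remaining stops are Upland 7, Oak 11, Cedar 13, Juniper 21; go to Upland.
At Upland the remaining stops are Cedar 10, Oak 12, Juniper 14; go to Cedar.
At Cedar the remaining stops are Juniper 12, Oak 22; go to Juniper.
At Juniper the remaining stops are Oak 18; go to Oak.
Return Oak→Fern: 15.
Total = 6 + 7 + 10 + 12 + 18 + 15 = 68.

Nearest-neighbour total = 68 miles; route Fern → Ash → Upland → Cedar → Juniper → Oak → Fern.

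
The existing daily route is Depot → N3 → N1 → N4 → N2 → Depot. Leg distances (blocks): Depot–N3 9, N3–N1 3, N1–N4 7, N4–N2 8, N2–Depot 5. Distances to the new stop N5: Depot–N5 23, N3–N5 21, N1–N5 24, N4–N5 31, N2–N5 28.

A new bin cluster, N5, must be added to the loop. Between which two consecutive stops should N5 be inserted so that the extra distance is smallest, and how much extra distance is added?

Insertion cost between consecutive stops i–j is d(i,N5) + d(N5,j) − d(i,j):
  between Depot and N3: 23 + 21 − 9 = 35
  between N3 and N1: 21 + 24 − 3 = 42
  between N1 and N4: 24 + 31 − 7 = 48
  between N4 and N2: 31 + 28 − 8 = 51
  between N2 and Depot: 28 + 23 − 5 = 46
Cheapest insertion is between Depot and N3, adding 35.
New total = 32 + 35 = 67.

Minimum extra distance: 35 blocks, inserting N5 between Depot and N3.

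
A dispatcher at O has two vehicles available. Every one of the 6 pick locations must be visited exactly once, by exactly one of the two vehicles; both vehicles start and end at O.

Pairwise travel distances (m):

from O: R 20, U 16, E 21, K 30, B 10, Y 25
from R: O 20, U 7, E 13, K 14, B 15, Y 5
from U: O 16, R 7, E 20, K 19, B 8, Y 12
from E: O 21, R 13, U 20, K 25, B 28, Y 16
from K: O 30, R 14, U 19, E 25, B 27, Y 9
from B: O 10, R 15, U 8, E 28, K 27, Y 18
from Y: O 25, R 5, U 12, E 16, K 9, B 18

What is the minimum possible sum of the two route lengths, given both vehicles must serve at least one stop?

Try each way of splitting the stops between the two vehicles (each non-empty) and, for each split, find the best tour for each vehicle:
  {R} + {U, E, K, B, Y}: 40 + 83 = 123
  {U} + {R, E, K, B, Y}: 32 + 85 = 117
  {R, U} + {E, K, B, Y}: 43 + 83 = 126
  {E} + {R, U, K, B, Y}: 42 + 69 = 111
  {R, E} + {U, K, B, Y}: 54 + 69 = 123
  {U, E} + {R, K, B, Y}: 57 + 69 = 126
  … (31 splits in total)
  {B} + {R, U, E, K, Y}: 20 + 83 = 103  ← best
Best: vehicle 1 O → B → O = 20; vehicle 2 O → U → R → K → Y → E → O = 83; combined 103.

103 m — the smallest possible combined total.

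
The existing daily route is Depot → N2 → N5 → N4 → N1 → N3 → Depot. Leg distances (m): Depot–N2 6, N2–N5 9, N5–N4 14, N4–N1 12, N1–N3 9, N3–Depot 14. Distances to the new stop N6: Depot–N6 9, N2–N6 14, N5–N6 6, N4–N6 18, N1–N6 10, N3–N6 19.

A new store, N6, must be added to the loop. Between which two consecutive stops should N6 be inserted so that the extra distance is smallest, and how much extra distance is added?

Adding 10 m by placing N6 on the N5–N4 leg.

Insertion cost between consecutive stops i–j is d(i,N6) + d(N6,j) − d(i,j):
  between Depot and N2: 9 + 14 − 6 = 17
  between N2 and N5: 14 + 6 − 9 = 11
  between N5 and N4: 6 + 18 − 14 = 10
  between N4 and N1: 18 + 10 − 12 = 16
  between N1 and N3: 10 + 19 − 9 = 20
  between N3 and Depot: 19 + 9 − 14 = 14
Cheapest insertion is between N5 and N4, adding 10.
New total = 64 + 10 = 74.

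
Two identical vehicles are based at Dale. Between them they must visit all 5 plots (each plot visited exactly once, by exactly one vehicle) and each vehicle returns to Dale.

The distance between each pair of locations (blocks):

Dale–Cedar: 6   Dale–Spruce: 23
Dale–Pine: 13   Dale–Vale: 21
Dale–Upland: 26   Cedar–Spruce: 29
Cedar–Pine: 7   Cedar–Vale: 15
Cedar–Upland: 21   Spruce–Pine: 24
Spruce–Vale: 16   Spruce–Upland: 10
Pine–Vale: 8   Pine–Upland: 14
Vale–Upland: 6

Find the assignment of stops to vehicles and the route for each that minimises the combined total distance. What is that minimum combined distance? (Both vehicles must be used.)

Try each way of splitting the stops between the two vehicles (each non-empty) and, for each split, find the best tour for each vehicle:
  {Cedar} + {Spruce, Pine, Vale, Upland}: 12 + 60 = 72
  {Spruce} + {Cedar, Pine, Vale, Upland}: 46 + 53 = 99
  {Cedar, Spruce} + {Pine, Vale, Upland}: 58 + 53 = 111
  {Pine} + {Cedar, Spruce, Vale, Upland}: 26 + 60 = 86
  {Cedar, Pine} + {Spruce, Vale, Upland}: 26 + 60 = 86
  {Spruce, Pine} + {Cedar, Vale, Upland}: 60 + 53 = 113
  … (15 splits in total)
Best: vehicle 1 Dale → Cedar → Dale = 12; vehicle 2 Dale → Spruce → Upland → Vale → Pine → Dale = 60; combined 72.

Minimum combined distance: 72 blocks.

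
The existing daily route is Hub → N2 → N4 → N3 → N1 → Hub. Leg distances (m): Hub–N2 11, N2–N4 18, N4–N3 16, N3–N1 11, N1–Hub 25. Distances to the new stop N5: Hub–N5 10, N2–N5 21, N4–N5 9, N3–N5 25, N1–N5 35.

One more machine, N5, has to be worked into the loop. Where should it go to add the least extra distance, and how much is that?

Minimum extra distance: 12 m, inserting N5 between N2 and N4.

Insertion cost between consecutive stops i–j is d(i,N5) + d(N5,j) − d(i,j):
  between Hub and N2: 10 + 21 − 11 = 20
  between N2 and N4: 21 + 9 − 18 = 12
  between N4 and N3: 9 + 25 − 16 = 18
  between N3 and N1: 25 + 35 − 11 = 49
  between N1 and Hub: 35 + 10 − 25 = 20
Cheapest insertion is between N2 and N4, adding 12.
New total = 81 + 12 = 93.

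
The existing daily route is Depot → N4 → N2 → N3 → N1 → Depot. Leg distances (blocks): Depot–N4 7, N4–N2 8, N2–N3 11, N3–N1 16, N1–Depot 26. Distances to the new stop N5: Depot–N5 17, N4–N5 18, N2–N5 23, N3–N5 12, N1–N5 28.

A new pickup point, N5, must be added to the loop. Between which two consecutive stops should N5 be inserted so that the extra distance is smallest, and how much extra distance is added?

Adding 19 blocks by placing N5 on the N1–Depot leg.

Insertion cost between consecutive stops i–j is d(i,N5) + d(N5,j) − d(i,j):
  between Depot and N4: 17 + 18 − 7 = 28
  between N4 and N2: 18 + 23 − 8 = 33
  between N2 and N3: 23 + 12 − 11 = 24
  between N3 and N1: 12 + 28 − 16 = 24
  between N1 and Depot: 28 + 17 − 26 = 19
Cheapest insertion is between N1 and Depot, adding 19.
New total = 68 + 19 = 87.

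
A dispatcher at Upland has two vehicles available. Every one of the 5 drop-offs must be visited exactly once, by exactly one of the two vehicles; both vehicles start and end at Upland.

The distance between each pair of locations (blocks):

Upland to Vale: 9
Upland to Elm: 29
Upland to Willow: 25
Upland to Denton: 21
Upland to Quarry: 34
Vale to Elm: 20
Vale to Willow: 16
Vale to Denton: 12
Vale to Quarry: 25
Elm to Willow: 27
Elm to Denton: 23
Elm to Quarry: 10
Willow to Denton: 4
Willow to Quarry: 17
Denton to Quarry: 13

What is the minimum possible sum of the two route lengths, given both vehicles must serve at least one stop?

Check every non-empty split of the stops between the two vehicles; for each half take its own optimal tour:
  {Vale} + {Elm, Willow, Denton, Quarry}: 18 + 81 = 99
  {Elm} + {Vale, Willow, Denton, Quarry}: 58 + 76 = 134
  {Vale, Elm} + {Willow, Denton, Quarry}: 58 + 76 = 134
  {Willow} + {Vale, Elm, Denton, Quarry}: 50 + 73 = 123
  {Vale, Willow} + {Elm, Denton, Quarry}: 50 + 73 = 123
  {Elm, Willow} + {Vale, Denton, Quarry}: 81 + 68 = 149
  … (15 splits in total)
Best: vehicle 1 Upland → Vale → Upland = 18; vehicle 2 Upland → Elm → Quarry → Willow → Denton → Upland = 81; combined 99.

Minimum combined distance: 99 blocks.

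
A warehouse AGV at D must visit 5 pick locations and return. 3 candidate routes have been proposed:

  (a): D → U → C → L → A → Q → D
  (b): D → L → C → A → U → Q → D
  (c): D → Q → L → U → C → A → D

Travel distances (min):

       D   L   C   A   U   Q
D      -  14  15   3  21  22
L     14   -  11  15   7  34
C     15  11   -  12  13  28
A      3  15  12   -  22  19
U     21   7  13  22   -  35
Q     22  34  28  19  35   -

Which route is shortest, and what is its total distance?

(a): 21 + 13 + 11 + 15 + 19 + 22 = 101
(b): 14 + 11 + 12 + 22 + 35 + 22 = 116
(c): 22 + 34 + 7 + 13 + 12 + 3 = 91

91 min — (c) is the shortest.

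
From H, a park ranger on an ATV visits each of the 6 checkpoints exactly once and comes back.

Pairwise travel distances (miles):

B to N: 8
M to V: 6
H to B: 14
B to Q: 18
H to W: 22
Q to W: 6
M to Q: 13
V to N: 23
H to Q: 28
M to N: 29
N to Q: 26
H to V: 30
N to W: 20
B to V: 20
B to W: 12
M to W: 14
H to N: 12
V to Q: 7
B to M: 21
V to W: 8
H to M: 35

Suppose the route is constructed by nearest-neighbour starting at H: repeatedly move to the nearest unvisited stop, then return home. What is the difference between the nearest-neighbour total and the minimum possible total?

H: N=12, B=14, W=22, Q=28, V=30, M=35 ⇒ N
N: B=8, W=20, V=23, Q=26, M=29 ⇒ B
B: W=12, Q=18, V=20, M=21 ⇒ W
W: Q=6, V=8, M=14 ⇒ Q
Q: V=7, M=13 ⇒ V
V: M=6 ⇒ M
NN route H → N → B → W → Q → V → M → H costs 86.
Optimal: H → N → B → M → V → Q → W → H costs 82 (by enumerating all 360 distinct tours).
Excess = 86 − 82 = 4.

Excess over optimum: 4 miles.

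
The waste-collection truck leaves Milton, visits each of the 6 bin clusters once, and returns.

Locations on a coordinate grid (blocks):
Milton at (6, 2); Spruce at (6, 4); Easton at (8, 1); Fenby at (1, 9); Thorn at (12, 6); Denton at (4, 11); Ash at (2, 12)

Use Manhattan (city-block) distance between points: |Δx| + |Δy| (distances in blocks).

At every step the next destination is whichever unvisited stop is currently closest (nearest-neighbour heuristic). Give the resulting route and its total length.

Total distance 48 blocks via the nearest-neighbour route Milton → Spruce → Easton → Thorn → Denton → Ash → Fenby → Milton.

From Milton: distances to unvisited — Spruce=2, Easton=3, Thorn=10, Denton=11, Fenby=12, Ash=14. Nearest is Spruce (2).
From Spruce: distances to unvisited — Easton=5, Thorn=8, Denton=9, Fenby=10, Ash=12. Nearest is Easton (5).
From Easton: distances to unvisited — Thorn=9, Denton=14, Fenby=15, Ash=17. Nearest is Thorn (9).
From Thorn: distances to unvisited — Denton=13, Fenby=14, Ash=16. Nearest is Denton (13).
From Denton: distances to unvisited — Ash=3, Fenby=5. Nearest is Ash (3).
From Ash: distances to unvisited — Fenby=4. Nearest is Fenby (4).
Return Fenby→Milton: 12.
Total = 2 + 5 + 9 + 13 + 3 + 4 + 12 = 48.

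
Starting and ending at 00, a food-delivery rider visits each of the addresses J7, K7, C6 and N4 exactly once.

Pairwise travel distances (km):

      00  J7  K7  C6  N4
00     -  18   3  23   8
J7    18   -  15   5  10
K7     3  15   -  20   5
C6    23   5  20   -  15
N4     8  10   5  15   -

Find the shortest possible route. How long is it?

With 4 stops there are 4!/2 = 12 distinct round trips (a route and its reverse cost the same).
00-J7-K7-C6-N4-00: 18+15+20+15+8 = 76
00-J7-K7-N4-C6-00: 18+15+5+15+23 = 76
00-J7-C6-K7-N4-00: 18+5+20+5+8 = 56
00-J7-C6-N4-K7-00: 18+5+15+5+3 = 46
00-J7-N4-K7-C6-00: 18+10+5+20+23 = 76
00-J7-N4-C6-K7-00: 18+10+15+20+3 = 66
00-K7-J7-C6-N4-00: 3+15+5+15+8 = 46
00-K7-J7-N4-C6-00: 3+15+10+15+23 = 66
00-K7-C6-J7-N4-00: 3+20+5+10+8 = 46
00-K7-N4-J7-C6-00: 3+5+10+5+23 = 46
00-C6-J7-K7-N4-00: 23+5+15+5+8 = 56
00-C6-K7-J7-N4-00: 23+20+15+10+8 = 76
The minimum is 46.
One optimal route: 00 → J7 → C6 → N4 → K7 → 00 (or its reverse).

46 km — the shortest possible round trip.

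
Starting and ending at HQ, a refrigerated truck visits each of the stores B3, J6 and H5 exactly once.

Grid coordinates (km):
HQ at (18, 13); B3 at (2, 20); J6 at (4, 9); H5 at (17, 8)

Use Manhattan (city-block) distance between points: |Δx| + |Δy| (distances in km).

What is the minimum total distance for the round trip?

56 km — the shortest possible round trip.

There are 3 distinct closed tours to check (reversals are equivalent).
HQ - B3 - J6 - H5 - HQ: 23+13+14+6 = 56
HQ - B3 - H5 - J6 - HQ: 23+27+14+18 = 82
HQ - J6 - B3 - H5 - HQ: 18+13+27+6 = 64
The minimum is 56.
One optimal route: HQ → B3 → J6 → H5 → HQ (or its reverse).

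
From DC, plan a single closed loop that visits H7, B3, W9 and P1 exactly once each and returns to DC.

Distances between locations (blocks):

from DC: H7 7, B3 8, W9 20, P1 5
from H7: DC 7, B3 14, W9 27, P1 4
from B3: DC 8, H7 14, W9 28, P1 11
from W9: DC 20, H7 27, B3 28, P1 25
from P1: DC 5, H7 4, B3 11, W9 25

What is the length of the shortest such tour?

Shortest round trip = 70 blocks.

DC-H7-B3-W9-P1-DC: 7+14+28+25+5 = 79
DC-H7-B3-P1-W9-DC: 7+14+11+25+20 = 77
DC-H7-W9-B3-P1-DC: 7+27+28+11+5 = 78
DC-H7-W9-P1-B3-DC: 7+27+25+11+8 = 78
DC-H7-P1-B3-W9-DC: 7+4+11+28+20 = 70
DC-H7-P1-W9-B3-DC: 7+4+25+28+8 = 72
DC-B3-H7-W9-P1-DC: 8+14+27+25+5 = 79
DC-B3-H7-P1-W9-DC: 8+14+4+25+20 = 71
DC-B3-W9-H7-P1-DC: 8+28+27+4+5 = 72
DC-B3-P1-H7-W9-DC: 8+11+4+27+20 = 70
DC-W9-H7-B3-P1-DC: 20+27+14+11+5 = 77
DC-W9-B3-H7-P1-DC: 20+28+14+4+5 = 71
The minimum is 70.
One optimal route: DC → H7 → P1 → B3 → W9 → DC (or its reverse).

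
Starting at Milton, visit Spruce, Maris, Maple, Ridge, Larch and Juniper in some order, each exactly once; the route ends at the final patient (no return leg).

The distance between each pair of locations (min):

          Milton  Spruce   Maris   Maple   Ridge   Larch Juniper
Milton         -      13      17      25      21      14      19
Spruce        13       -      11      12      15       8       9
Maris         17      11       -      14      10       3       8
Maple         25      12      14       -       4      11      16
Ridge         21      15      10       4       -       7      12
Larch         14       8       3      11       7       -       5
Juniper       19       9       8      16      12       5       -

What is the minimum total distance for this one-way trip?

44 min — the minimum one-way total.

There are 6! = 720 possible orderings.
Milton - Spruce - Maris - Maple - Ridge - Larch - Juniper: 13+11+14+4+7+5 = 54
Milton - Spruce - Maris - Maple - Ridge - Juniper - Larch: 13+11+14+4+12+5 = 59
Milton - Spruce - Maris - Maple - Larch - Ridge - Juniper: 13+11+14+11+7+12 = 68
Milton - Spruce - Maris - Maple - Larch - Juniper - Ridge: 13+11+14+11+5+12 = 66
Milton - Spruce - Maris - Maple - Juniper - Ridge - Larch: 13+11+14+16+12+7 = 73
Milton - Spruce - Maris - Maple - Juniper - Larch - Ridge: 13+11+14+16+5+7 = 66
Milton - Spruce - Maris - Ridge - Maple - Larch - Juniper: 13+11+10+4+11+5 = 54
Milton - Spruce - Maris - Ridge - Maple - Juniper - Larch: 13+11+10+4+16+5 = 59
… (712 more)
Milton - Spruce - Juniper - Maris - Larch - Ridge - Maple: 13+9+8+3+7+4 = 44  ← best
The minimum is 44.
One shortest path: Milton → Spruce → Juniper → Maris → Larch → Ridge → Maple.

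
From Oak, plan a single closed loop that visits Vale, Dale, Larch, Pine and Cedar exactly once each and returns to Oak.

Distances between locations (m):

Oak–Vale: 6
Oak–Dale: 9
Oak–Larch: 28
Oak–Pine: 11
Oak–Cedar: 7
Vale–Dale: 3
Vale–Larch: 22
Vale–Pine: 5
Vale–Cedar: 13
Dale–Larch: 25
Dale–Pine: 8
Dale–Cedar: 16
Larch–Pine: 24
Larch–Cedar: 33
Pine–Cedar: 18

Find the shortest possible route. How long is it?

There are 60 distinct closed tours to check (reversals are equivalent).
Oak→Vale→Dale→Larch→Pine→Cedar→Oak: 6+3+25+24+18+7 = 83
Oak→Vale→Dale→Larch→Cedar→Pine→Oak: 6+3+25+33+18+11 = 96
Oak→Vale→Dale→Pine→Larch→Cedar→Oak: 6+3+8+24+33+7 = 81
Oak→Vale→Dale→Pine→Cedar→Larch→Oak: 6+3+8+18+33+28 = 96
Oak→Vale→Dale→Cedar→Larch→Pine→Oak: 6+3+16+33+24+11 = 93
Oak→Vale→Dale→Cedar→Pine→Larch→Oak: 6+3+16+18+24+28 = 95
Oak→Vale→Larch→Dale→Pine→Cedar→Oak: 6+22+25+8+18+7 = 86
Oak→Vale→Larch→Dale→Cedar→Pine→Oak: 6+22+25+16+18+11 = 98
Oak→Vale→Larch→Pine→Dale→Cedar→Oak: 6+22+24+8+16+7 = 83
Oak→Vale→Larch→Pine→Cedar→Dale→Oak: 6+22+24+18+16+9 = 95
Oak→Vale→Larch→Cedar→Dale→Pine→Oak: 6+22+33+16+8+11 = 96
Oak→Vale→Larch→Cedar→Pine→Dale→Oak: 6+22+33+18+8+9 = 96
Oak→Vale→Pine→Dale→Larch→Cedar→Oak: 6+5+8+25+33+7 = 84
Oak→Vale→Pine→Dale→Cedar→Larch→Oak: 6+5+8+16+33+28 = 96
… (46 more)
The minimum is 81.
One optimal route: Oak → Vale → Dale → Pine → Larch → Cedar → Oak (or its reverse).

Shortest round trip = 81 m.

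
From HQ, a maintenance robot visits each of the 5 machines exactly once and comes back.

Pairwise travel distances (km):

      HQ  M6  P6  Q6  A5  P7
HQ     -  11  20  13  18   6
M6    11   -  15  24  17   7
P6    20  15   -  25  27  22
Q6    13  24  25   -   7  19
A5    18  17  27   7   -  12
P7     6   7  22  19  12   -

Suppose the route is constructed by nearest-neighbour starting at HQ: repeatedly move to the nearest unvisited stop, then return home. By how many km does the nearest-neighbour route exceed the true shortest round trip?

HQ: P7=6, M6=11, Q6=13, A5=18, P6=20 ⇒ P7
P7: M6=7, A5=12, Q6=19, P6=22 ⇒ M6
M6: P6=15, A5=17, Q6=24 ⇒ P6
P6: Q6=25, A5=27 ⇒ Q6
Q6: A5=7 ⇒ A5
NN route HQ → P7 → M6 → P6 → Q6 → A5 → HQ costs 78.
Optimal: HQ → P6 → M6 → P7 → A5 → Q6 → HQ costs 74 (by enumerating all 60 distinct tours).
Excess = 78 − 74 = 4.

Excess over optimum: 4 km.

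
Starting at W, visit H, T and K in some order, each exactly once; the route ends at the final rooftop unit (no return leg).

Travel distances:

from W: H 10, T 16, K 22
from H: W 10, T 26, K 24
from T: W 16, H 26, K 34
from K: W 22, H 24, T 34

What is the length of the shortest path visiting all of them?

Shortest open route: 66.

There are 3! = 6 possible orderings.
W - H - T - K: 10+26+34 = 70
W - H - K - T: 10+24+34 = 68
W - T - H - K: 16+26+24 = 66
W - T - K - H: 16+34+24 = 74
W - K - H - T: 22+24+26 = 72
W - K - T - H: 22+34+26 = 82
The minimum is 66.
One shortest path: W → T → H → K.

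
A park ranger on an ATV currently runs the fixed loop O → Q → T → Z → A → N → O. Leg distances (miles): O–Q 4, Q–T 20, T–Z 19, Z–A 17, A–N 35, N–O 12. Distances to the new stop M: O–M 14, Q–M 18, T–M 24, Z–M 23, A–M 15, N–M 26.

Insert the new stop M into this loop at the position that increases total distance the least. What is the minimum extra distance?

Adding 6 miles by placing M on the A–N leg.

Insertion cost between consecutive stops i–j is d(i,M) + d(M,j) − d(i,j):
  between O and Q: 14 + 18 − 4 = 28
  between Q and T: 18 + 24 − 20 = 22
  between T and Z: 24 + 23 − 19 = 28
  between Z and A: 23 + 15 − 17 = 21
  between A and N: 15 + 26 − 35 = 6
  between N and O: 26 + 14 − 12 = 28
Cheapest insertion is between A and N, adding 6.
New total = 107 + 6 = 113.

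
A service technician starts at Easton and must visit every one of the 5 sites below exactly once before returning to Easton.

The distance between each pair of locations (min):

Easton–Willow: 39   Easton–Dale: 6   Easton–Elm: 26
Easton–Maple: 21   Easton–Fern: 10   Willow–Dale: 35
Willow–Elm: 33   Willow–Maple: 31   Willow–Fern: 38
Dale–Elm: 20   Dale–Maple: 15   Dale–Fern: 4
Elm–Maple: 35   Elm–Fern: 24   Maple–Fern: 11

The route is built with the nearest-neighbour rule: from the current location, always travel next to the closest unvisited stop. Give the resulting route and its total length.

111 min along Easton → Dale → Fern → Maple → Willow → Elm → Easton.

From Easton: distances to unvisited — Dale=6, Fern=10, Maple=21, Elm=26, Willow=39. Nearest is Dale (6).
From Dale: distances to unvisited — Fern=4, Maple=15, Elm=20, Willow=35. Nearest is Fern (4).
From Fern: distances to unvisited — Maple=11, Elm=24, Willow=38. Nearest is Maple (11).
From Maple: distances to unvisited — Willow=31, Elm=35. Nearest is Willow (31).
From Willow: distances to unvisited — Elm=33. Nearest is Elm (33).
Return Elm→Easton: 26.
Total = 6 + 4 + 11 + 31 + 33 + 26 = 111.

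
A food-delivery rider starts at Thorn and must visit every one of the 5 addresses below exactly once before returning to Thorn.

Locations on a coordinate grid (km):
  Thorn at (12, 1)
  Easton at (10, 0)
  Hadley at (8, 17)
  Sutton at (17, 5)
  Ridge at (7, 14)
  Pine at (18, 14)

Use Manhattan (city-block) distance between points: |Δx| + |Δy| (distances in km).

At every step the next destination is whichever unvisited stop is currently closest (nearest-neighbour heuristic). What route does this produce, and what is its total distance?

From Thorn: distances to unvisited — Easton=3, Sutton=9, Ridge=18, Pine=19, Hadley=20. Nearest is Easton (3).
From Easton: distances to unvisited — Sutton=12, Ridge=17, Hadley=19, Pine=22. Nearest is Sutton (12).
From Sutton: distances to unvisited — Pine=10, Ridge=19, Hadley=21. Nearest is Pine (10).
From Pine: distances to unvisited — Ridge=11, Hadley=13. Nearest is Ridge (11).
From Ridge: distances to unvisited — Hadley=4. Nearest is Hadley (4).
Return Hadley→Thorn: 20.
Total = 3 + 12 + 10 + 11 + 4 + 20 = 60.

Total distance 60 km via the nearest-neighbour route Thorn → Easton → Sutton → Pine → Ridge → Hadley → Thorn.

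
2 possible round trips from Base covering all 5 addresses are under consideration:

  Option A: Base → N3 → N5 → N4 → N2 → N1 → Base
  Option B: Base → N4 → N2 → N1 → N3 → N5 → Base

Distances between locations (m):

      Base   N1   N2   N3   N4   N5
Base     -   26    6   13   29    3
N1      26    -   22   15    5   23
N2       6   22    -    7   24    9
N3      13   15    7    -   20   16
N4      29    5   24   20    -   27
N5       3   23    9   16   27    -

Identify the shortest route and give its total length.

Option A: 13 + 16 + 27 + 24 + 22 + 26 = 128
Option B: 29 + 24 + 22 + 15 + 16 + 3 = 109

109 m — Option B is the shortest.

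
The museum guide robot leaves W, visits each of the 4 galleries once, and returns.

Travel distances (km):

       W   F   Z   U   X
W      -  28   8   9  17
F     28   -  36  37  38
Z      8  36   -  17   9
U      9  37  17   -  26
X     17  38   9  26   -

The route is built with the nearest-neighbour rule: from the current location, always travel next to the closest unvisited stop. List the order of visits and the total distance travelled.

W → [Z:8 / U:9 / X:17 / F:28] → Z (8)
Z → [X:9 / U:17 / F:36] → X (9)
X → [U:26 / F:38] → U (26)
U → [F:37] → F (37)
Return F→W: 28.
Total = 8 + 9 + 26 + 37 + 28 = 108.

Nearest-neighbour total = 108 km; route W → Z → X → U → F → W.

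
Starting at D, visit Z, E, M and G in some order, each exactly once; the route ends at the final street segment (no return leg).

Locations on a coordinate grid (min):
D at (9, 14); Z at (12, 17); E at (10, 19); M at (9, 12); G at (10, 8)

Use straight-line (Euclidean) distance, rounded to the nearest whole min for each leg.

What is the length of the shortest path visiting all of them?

Minimum one-way distance = 18 min.

There are 4! = 24 possible orderings.
D→Z→E→M→G: 4+3+7+4 = 18
D→Z→E→G→M: 4+3+11+4 = 22
D→Z→M→E→G: 4+6+7+11 = 28
D→Z→M→G→E: 4+6+4+11 = 25
D→Z→G→E→M: 4+9+11+7 = 31
D→Z→G→M→E: 4+9+4+7 = 24
D→E→Z→M→G: 5+3+6+4 = 18
D→E→Z→G→M: 5+3+9+4 = 21
D→E→M→Z→G: 5+7+6+9 = 27
D→E→M→G→Z: 5+7+4+9 = 25
D→E→G→Z→M: 5+11+9+6 = 31
D→E→G→M→Z: 5+11+4+6 = 26
D→M→Z→E→G: 2+6+3+11 = 22
D→M→Z→G→E: 2+6+9+11 = 28
… (10 more)
The minimum is 18.
One shortest path: D → Z → E → M → G.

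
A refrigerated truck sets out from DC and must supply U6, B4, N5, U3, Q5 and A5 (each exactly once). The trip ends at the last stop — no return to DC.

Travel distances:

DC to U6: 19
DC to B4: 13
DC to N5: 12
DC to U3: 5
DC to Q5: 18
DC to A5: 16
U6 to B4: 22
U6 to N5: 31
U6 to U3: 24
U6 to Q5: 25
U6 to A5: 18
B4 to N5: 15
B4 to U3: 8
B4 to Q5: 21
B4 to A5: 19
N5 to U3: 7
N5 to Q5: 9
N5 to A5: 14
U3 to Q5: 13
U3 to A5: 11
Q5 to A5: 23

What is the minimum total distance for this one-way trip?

75 — the minimum one-way total.

There are 6! = 720 possible orderings.
DC→U6→B4→N5→U3→Q5→A5: 19+22+15+7+13+23 = 99
DC→U6→B4→N5→U3→A5→Q5: 19+22+15+7+11+23 = 97
DC→U6→B4→N5→Q5→U3→A5: 19+22+15+9+13+11 = 89
DC→U6→B4→N5→Q5→A5→U3: 19+22+15+9+23+11 = 99
DC→U6→B4→N5→A5→U3→Q5: 19+22+15+14+11+13 = 94
DC→U6→B4→N5→A5→Q5→U3: 19+22+15+14+23+13 = 106
DC→U6→B4→U3→N5→Q5→A5: 19+22+8+7+9+23 = 88
DC→U6→B4→U3→N5→A5→Q5: 19+22+8+7+14+23 = 93
… (712 more)
DC→B4→U3→Q5→N5→A5→U6: 13+8+13+9+14+18 = 75  ← best
The minimum is 75.
One shortest path: DC → B4 → U3 → Q5 → N5 → A5 → U6.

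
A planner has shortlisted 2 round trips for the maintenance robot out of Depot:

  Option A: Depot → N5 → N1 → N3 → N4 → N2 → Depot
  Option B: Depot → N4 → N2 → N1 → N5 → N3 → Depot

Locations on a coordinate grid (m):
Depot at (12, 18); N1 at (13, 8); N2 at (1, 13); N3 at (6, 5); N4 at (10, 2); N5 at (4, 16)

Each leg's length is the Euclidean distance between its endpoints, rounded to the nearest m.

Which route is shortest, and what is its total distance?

Option A: 8 + 12 + 8 + 5 + 14 + 12 = 59
Option B: 16 + 14 + 13 + 12 + 11 + 14 = 80

Shortest is Option A, total 59 m.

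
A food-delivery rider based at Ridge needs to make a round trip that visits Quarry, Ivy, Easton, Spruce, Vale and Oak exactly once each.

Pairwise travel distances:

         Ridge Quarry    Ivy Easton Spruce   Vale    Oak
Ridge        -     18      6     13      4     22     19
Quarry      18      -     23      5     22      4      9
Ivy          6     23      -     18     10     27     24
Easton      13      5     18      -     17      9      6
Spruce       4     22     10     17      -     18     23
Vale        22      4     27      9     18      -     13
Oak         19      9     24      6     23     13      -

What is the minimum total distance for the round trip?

With 6 stops there are 6!/2 = 360 distinct round trips (a route and its reverse cost the same).
Ridge - Quarry - Ivy - Easton - Spruce - Vale - Oak - Ridge: 18+23+18+17+18+13+19 = 126
Ridge - Quarry - Ivy - Easton - Spruce - Oak - Vale - Ridge: 18+23+18+17+23+13+22 = 134
Ridge - Quarry - Ivy - Easton - Vale - Spruce - Oak - Ridge: 18+23+18+9+18+23+19 = 128
Ridge - Quarry - Ivy - Easton - Vale - Oak - Spruce - Ridge: 18+23+18+9+13+23+4 = 108
Ridge - Quarry - Ivy - Easton - Oak - Spruce - Vale - Ridge: 18+23+18+6+23+18+22 = 128
Ridge - Quarry - Ivy - Easton - Oak - Vale - Spruce - Ridge: 18+23+18+6+13+18+4 = 100
Ridge - Quarry - Ivy - Spruce - Easton - Vale - Oak - Ridge: 18+23+10+17+9+13+19 = 109
Ridge - Quarry - Ivy - Spruce - Easton - Oak - Vale - Ridge: 18+23+10+17+6+13+22 = 109
… (352 more)
Ridge - Ivy - Easton - Oak - Quarry - Vale - Spruce - Ridge: 6+18+6+9+4+18+4 = 65  ← best
The minimum is 65.
One optimal route: Ridge → Ivy → Easton → Oak → Quarry → Vale → Spruce → Ridge (or its reverse).

65 — the shortest possible round trip.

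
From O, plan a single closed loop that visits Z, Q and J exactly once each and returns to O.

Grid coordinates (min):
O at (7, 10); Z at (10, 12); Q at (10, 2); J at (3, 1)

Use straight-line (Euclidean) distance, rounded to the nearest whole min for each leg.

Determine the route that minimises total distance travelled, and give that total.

31 min — the shortest possible round trip.

There are 3 distinct closed tours to check (reversals are equivalent).
O-Z-Q-J-O: 4+10+7+10 = 31
O-Z-J-Q-O: 4+13+7+9 = 33
O-Q-Z-J-O: 9+10+13+10 = 42
The minimum is 31.
One optimal route: O → Z → Q → J → O (or its reverse).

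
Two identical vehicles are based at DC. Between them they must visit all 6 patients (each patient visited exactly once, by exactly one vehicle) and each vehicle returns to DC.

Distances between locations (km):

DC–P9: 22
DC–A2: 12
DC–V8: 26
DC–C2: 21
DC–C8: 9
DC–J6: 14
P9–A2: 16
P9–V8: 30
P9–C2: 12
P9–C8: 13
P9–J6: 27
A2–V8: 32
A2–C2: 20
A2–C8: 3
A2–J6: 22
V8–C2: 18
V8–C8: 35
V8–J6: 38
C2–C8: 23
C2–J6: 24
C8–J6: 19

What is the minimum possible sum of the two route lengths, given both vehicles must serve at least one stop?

112 km — the smallest possible combined total.

There are 2^5 − 1 = 31 ways to divide the 6 stops into two non-empty groups. For each, the best each vehicle can do is its own shortest tour through its group:
  {P9} + {A2, V8, C2, C8, J6}: 44 + 100 = 144
  {A2} + {P9, V8, C2, C8, J6}: 24 + 102 = 126
  {P9, A2} + {V8, C2, C8, J6}: 50 + 96 = 146
  {V8} + {P9, A2, C2, C8, J6}: 52 + 78 = 130
  {P9, V8} + {A2, C2, C8, J6}: 78 + 70 = 148
  {A2, V8} + {P9, C2, C8, J6}: 70 + 72 = 142
  … (31 splits in total)
  {P9, A2, V8, C2, C8} + {J6}: 84 + 28 = 112  ← best
Best: vehicle 1 DC → A2 → C8 → P9 → C2 → V8 → DC = 84; vehicle 2 DC → J6 → DC = 28; combined 112.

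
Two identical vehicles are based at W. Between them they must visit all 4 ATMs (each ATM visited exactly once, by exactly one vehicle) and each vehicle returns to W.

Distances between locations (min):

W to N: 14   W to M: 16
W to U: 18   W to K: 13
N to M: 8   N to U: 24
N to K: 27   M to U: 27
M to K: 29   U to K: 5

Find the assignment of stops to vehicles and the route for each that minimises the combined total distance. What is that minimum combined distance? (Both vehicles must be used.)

Minimum combined distance: 74 min.

Check every non-empty split of the stops between the two vehicles; for each half take its own optimal tour:
  {N} + {M, U, K}: 28 + 61 = 89
  {M} + {N, U, K}: 32 + 56 = 88
  {N, M} + {U, K}: 38 + 36 = 74
  {U} + {N, M, K}: 36 + 64 = 100
  {N, U} + {M, K}: 56 + 58 = 114
  {M, U} + {N, K}: 61 + 54 = 115
  … (7 splits in total)
Best: vehicle 1 W → N → M → W = 38; vehicle 2 W → U → K → W = 36; combined 74.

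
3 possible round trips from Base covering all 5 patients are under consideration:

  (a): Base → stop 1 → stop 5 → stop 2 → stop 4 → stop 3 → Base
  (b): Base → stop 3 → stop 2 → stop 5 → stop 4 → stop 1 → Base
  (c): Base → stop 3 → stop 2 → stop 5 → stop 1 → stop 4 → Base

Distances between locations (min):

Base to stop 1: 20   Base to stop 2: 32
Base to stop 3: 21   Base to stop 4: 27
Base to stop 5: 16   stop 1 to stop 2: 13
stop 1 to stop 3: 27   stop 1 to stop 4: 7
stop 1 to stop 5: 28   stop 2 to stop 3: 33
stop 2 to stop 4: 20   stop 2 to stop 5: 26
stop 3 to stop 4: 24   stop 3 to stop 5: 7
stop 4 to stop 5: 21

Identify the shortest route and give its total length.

Shortest is (b), total 128 min.

(a): 20 + 28 + 26 + 20 + 24 + 21 = 139
(b): 21 + 33 + 26 + 21 + 7 + 20 = 128
(c): 21 + 33 + 26 + 28 + 7 + 27 = 142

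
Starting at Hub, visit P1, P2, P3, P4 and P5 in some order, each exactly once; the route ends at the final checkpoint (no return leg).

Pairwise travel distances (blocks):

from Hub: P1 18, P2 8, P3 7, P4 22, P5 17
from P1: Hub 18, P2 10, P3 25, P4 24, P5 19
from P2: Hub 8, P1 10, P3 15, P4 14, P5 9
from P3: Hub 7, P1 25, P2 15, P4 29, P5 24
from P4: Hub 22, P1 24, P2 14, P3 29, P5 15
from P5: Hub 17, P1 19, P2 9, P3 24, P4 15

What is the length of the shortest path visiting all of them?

There are 5! = 120 possible orderings.
Hub → P1 → P2 → P3 → P4 → P5: 18+10+15+29+15 = 87
Hub → P1 → P2 → P3 → P5 → P4: 18+10+15+24+15 = 82
Hub → P1 → P2 → P4 → P3 → P5: 18+10+14+29+24 = 95
Hub → P1 → P2 → P4 → P5 → P3: 18+10+14+15+24 = 81
Hub → P1 → P2 → P5 → P3 → P4: 18+10+9+24+29 = 90
Hub → P1 → P2 → P5 → P4 → P3: 18+10+9+15+29 = 81
Hub → P1 → P3 → P2 → P4 → P5: 18+25+15+14+15 = 87
Hub → P1 → P3 → P2 → P5 → P4: 18+25+15+9+15 = 82
Hub → P1 → P3 → P4 → P2 → P5: 18+25+29+14+9 = 95
Hub → P1 → P3 → P4 → P5 → P2: 18+25+29+15+9 = 96
Hub → P1 → P3 → P5 → P2 → P4: 18+25+24+9+14 = 90
Hub → P1 → P3 → P5 → P4 → P2: 18+25+24+15+14 = 96
Hub → P1 → P4 → P2 → P3 → P5: 18+24+14+15+24 = 95
Hub → P1 → P4 → P2 → P5 → P3: 18+24+14+9+24 = 89
… (106 more)
Hub → P3 → P1 → P2 → P5 → P4: 7+25+10+9+15 = 66  ← best
The minimum is 66.
One shortest path: Hub → P3 → P1 → P2 → P5 → P4.

Shortest open route: 66 blocks.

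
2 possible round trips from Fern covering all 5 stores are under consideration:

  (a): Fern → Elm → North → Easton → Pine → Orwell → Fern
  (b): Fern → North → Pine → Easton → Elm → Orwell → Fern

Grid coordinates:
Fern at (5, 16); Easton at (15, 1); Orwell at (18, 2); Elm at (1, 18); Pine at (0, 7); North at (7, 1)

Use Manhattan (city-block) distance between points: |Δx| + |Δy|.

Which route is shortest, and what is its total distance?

Shortest is (a), total 108.

(a): 6 + 23 + 8 + 21 + 23 + 27 = 108
(b): 17 + 13 + 21 + 31 + 33 + 27 = 142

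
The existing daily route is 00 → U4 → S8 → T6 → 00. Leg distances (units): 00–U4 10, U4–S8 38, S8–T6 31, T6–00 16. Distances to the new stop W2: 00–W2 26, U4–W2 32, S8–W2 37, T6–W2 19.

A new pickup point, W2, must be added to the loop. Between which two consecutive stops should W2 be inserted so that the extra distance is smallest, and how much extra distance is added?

Adding 25 by placing W2 on the S8–T6 leg.

Insertion cost between consecutive stops i–j is d(i,W2) + d(W2,j) − d(i,j):
  between 00 and U4: 26 + 32 − 10 = 48
  between U4 and S8: 32 + 37 − 38 = 31
  between S8 and T6: 37 + 19 − 31 = 25
  between T6 and 00: 19 + 26 − 16 = 29
Cheapest insertion is between S8 and T6, adding 25.
New total = 95 + 25 = 120.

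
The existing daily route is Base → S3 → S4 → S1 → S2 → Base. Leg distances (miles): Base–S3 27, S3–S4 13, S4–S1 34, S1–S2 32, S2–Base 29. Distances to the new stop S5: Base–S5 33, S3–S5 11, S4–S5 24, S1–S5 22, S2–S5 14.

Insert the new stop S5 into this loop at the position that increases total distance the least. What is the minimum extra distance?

Insertion cost between consecutive stops i–j is d(i,S5) + d(S5,j) − d(i,j):
  between Base and S3: 33 + 11 − 27 = 17
  between S3 and S4: 11 + 24 − 13 = 22
  between S4 and S1: 24 + 22 − 34 = 12
  between S1 and S2: 22 + 14 − 32 = 4
  between S2 and Base: 14 + 33 − 29 = 18
Cheapest insertion is between S1 and S2, adding 4.
New total = 135 + 4 = 139.

Adding 4 miles by placing S5 on the S1–S2 leg.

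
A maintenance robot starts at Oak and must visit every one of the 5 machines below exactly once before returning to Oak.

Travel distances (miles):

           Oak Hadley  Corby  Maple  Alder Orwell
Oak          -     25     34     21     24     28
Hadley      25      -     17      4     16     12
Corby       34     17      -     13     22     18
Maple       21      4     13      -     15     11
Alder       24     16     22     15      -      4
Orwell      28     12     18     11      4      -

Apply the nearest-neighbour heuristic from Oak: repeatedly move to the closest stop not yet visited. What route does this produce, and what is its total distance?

Nearest-neighbour total = 97 miles; route Oak → Maple → Hadley → Orwell → Alder → Corby → Oak.

From Oak: distances to unvisited — Maple=21, Alder=24, Hadley=25, Orwell=28, Corby=34. Nearest is Maple (21).
From Maple: distances to unvisited — Hadley=4, Orwell=11, Corby=13, Alder=15. Nearest is Hadley (4).
From Hadley: distances to unvisited — Orwell=12, Alder=16, Corby=17. Nearest is Orwell (12).
From Orwell: distances to unvisited — Alder=4, Corby=18. Nearest is Alder (4).
From Alder: distances to unvisited — Corby=22. Nearest is Corby (22).
Return Corby→Oak: 34.
Total = 21 + 4 + 12 + 4 + 22 + 34 = 97.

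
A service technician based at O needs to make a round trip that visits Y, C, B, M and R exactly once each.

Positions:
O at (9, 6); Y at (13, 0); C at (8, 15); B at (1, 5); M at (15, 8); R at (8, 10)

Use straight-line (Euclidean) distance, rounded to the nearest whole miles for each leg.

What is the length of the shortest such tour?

47 miles — the shortest possible round trip.

There are 60 distinct closed tours to check (reversals are equivalent).
O-Y-C-B-M-R-O: 7+16+12+14+7+4 = 60
O-Y-C-B-R-M-O: 7+16+12+9+7+6 = 57
O-Y-C-M-B-R-O: 7+16+10+14+9+4 = 60
O-Y-C-M-R-B-O: 7+16+10+7+9+8 = 57
O-Y-C-R-B-M-O: 7+16+5+9+14+6 = 57
O-Y-C-R-M-B-O: 7+16+5+7+14+8 = 57
O-Y-B-C-M-R-O: 7+13+12+10+7+4 = 53
O-Y-B-C-R-M-O: 7+13+12+5+7+6 = 50
O-Y-B-M-C-R-O: 7+13+14+10+5+4 = 53
O-Y-B-M-R-C-O: 7+13+14+7+5+9 = 55
O-Y-B-R-C-M-O: 7+13+9+5+10+6 = 50
O-Y-B-R-M-C-O: 7+13+9+7+10+9 = 55
O-Y-M-C-B-R-O: 7+8+10+12+9+4 = 50
O-Y-M-C-R-B-O: 7+8+10+5+9+8 = 47
… (46 more)
The minimum is 47.
One optimal route: O → Y → M → C → R → B → O (or its reverse).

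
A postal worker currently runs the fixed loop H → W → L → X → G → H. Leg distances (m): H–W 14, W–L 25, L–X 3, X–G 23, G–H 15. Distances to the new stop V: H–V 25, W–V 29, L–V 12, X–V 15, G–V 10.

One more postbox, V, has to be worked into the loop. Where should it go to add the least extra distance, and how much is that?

+2 m — insert V between X and G.

Insertion cost between consecutive stops i–j is d(i,V) + d(V,j) − d(i,j):
  between H and W: 25 + 29 − 14 = 40
  between W and L: 29 + 12 − 25 = 16
  between L and X: 12 + 15 − 3 = 24
  between X and G: 15 + 10 − 23 = 2
  between G and H: 10 + 25 − 15 = 20
Cheapest insertion is between X and G, adding 2.
New total = 80 + 2 = 82.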